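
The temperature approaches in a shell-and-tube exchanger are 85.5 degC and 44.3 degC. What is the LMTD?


LMTD = (dT1 - dT2) / ln(dT1/dT2)
= (85.5 - 44.3) / ln(85.5 / 44.3) = 41.2 / 0.657532 = 62.66

62.66 degC


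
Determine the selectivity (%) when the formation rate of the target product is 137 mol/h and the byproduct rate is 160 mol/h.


Selectivity = desired / (desired + undesired) * 100
Total products = 137 + 160 = 297 mol/h
S = 137 / 297 * 100
= 0.4613 * 100
= 46.13 %

46.13 %


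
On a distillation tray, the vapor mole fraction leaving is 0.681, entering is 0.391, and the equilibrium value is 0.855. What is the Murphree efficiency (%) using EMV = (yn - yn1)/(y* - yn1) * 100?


Murphree vapor efficiency: EMV = (y_n - y_(n-1)) / (y*_n - y_(n-1)) * 100
EMV = (0.681 - 0.391) / (0.855 - 0.391) * 100 = 0.29 / 0.464 * 100 = 62.50

62.50 %


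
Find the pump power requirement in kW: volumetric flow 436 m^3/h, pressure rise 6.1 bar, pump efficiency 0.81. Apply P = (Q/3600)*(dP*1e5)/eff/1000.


Q = 436 / 3600 = 0.121111 m^3/s
P = 0.121111 * (6.1 * 1e5) / 0.81 / 1000 = 91.21

91.21 kW


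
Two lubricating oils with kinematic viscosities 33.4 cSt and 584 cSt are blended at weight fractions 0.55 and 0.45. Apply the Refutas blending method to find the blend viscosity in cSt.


Refutas method: VBN_i = 14.534*ln(ln(visc_i + 0.8)) + 10.975, blended linearly by mass fraction; since VBN is linear in VBI_i = ln(ln(visc_i + 0.8)) and the fractions sum to 1, blend VBI directly: visc = exp(exp(VBI_blend)) - 0.8
VBI_1 = ln(ln(33.4 + 0.8)) = 1.26193
VBI_2 = ln(ln(584 + 0.8)) = 1.8518
VBI_blend = 0.55 * 1.26193 + 0.45 * 1.8518 = 1.52737
visc_blend = exp(exp(1.52737)) - 0.8 = 99.29

99.29 cSt


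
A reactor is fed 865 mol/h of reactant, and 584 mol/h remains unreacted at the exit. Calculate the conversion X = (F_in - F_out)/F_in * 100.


X = (F_in - F_out) / F_in * 100
Moles reacted = 865 - 584 = 281
X = 281 / 865 * 100
= 0.3249 * 100
= 32.49 %

32.49 %


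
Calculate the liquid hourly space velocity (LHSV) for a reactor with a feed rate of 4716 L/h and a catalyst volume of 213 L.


LHSV = volumetric feed rate / catalyst volume
= 4716 L/h / 213 L
= 22.14 h^-1

22.14 h^-1


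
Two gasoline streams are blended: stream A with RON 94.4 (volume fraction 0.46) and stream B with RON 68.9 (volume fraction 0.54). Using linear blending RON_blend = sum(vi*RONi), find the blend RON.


Linear blending: RON_blend = sum(vi * RONi)
Contribution 1: 0.46 * 94.4 = 43.424
Contribution 2: 0.54 * 68.9 = 37.206
RON_blend = 43.424 + 37.206 = 80.63

80.63


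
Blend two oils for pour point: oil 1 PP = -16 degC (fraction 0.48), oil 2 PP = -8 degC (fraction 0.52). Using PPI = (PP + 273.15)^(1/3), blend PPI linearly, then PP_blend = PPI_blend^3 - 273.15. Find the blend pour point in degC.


PPI_1 = (-16 + 273.15)^(1/3) = 6.359098
PPI_2 = (-8 + 273.15)^(1/3) = 6.42437
PPI_blend = 0.48 * 6.359098 + 0.52 * 6.42437 = 6.393039
PP_blend = 6.393039^3 - 273.15 = 261.2896 - 273.15 = -11.86

-11.86 degC


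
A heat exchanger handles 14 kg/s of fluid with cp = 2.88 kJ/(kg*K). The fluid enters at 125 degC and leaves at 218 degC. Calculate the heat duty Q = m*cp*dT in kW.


Q = m_dot * cp * delta_T
delta_T = 218 - 125 = 93 K
Q = 14 * 2.88 * 93
= 40.32 * 93
= 3749.76 kW

3749.76 kW


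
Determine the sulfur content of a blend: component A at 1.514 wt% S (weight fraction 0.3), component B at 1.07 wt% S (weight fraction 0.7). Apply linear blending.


Linear sulfur blending: S_blend = x1*S1 + x2*S2
Contribution 1: 0.3 * 1.514 = 0.4542 wt%
Contribution 2: 0.7 * 1.07 = 0.749 wt%
S_blend = 0.4542 + 0.749 = 1.2032

1.2032 wt%


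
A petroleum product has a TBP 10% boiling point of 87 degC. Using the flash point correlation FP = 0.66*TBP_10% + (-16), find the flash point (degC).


FP = 0.66 * 87 + (-16) = 41.42

41.42 degC


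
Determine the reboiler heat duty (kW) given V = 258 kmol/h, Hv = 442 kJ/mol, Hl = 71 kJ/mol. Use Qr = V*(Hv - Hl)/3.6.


Qr = 258 * (442 - 71) / 3.6 = 258 * 371 / 3.6 = 26590

26590 kW


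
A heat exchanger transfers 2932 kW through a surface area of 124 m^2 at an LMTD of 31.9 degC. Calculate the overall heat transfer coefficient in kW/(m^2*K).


From Q = U*A*LMTD, U = Q / (A * LMTD)
U = 2932 / (124 * 31.9) = 2932 / 3955.6 = 0.7412

0.7412 kW/(m^2*K)


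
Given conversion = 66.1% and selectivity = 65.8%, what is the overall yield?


Overall yield = conversion (%) * selectivity (%) / 100
Conversion = 66.1%, Selectivity = 65.8%
Y = 66.1 * 65.8 / 100
= 43.4938 %

43.4938 %


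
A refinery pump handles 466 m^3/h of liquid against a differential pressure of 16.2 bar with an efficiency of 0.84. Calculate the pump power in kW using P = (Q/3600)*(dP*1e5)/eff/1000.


Q = 466 / 3600 = 0.129444 m^3/s
P = 0.129444 * (16.2 * 1e5) / 0.84 / 1000 = 249.6

249.6 kW


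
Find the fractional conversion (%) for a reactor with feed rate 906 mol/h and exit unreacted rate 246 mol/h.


X = (F_in - F_out) / F_in * 100
Moles reacted = 906 - 246 = 660
X = 660 / 906 * 100
= 0.7285 * 100
= 72.85 %

72.85 %


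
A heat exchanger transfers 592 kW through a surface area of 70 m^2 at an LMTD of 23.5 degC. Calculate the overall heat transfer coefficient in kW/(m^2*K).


From Q = U*A*LMTD, U = Q / (A * LMTD)
U = 592 / (70 * 23.5) = 592 / 1645 = 0.3599

0.3599 kW/(m^2*K)


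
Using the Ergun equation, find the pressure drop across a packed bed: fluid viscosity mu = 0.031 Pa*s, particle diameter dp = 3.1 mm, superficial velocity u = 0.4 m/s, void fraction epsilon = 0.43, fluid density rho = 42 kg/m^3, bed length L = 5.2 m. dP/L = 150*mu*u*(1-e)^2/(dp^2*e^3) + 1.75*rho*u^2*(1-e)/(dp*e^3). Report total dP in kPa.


dp = 3.1 mm = 0.0031 m
Viscous term = 150*0.031*0.4*(1-0.43)^2 / (0.0031^2*0.43^3) = 790922
Inertial term = 1.75*42*0.4^2*(1-0.43) / (0.0031*0.43^3) = 27196.6
dP/L = 790922 + 27196.6 = 818119 Pa/m
dP = 818119 * 5.2 / 1000 = 4254 kPa

4254 kPa


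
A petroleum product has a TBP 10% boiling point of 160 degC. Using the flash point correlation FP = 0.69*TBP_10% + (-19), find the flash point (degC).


FP = 0.69 * 160 + (-19) = 91.4

91.4 degC


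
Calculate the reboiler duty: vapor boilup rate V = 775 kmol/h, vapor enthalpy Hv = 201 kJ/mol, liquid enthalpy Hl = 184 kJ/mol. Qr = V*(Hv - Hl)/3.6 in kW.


Qr = 775 * (201 - 184) / 3.6 = 775 * 17 / 3.6 = 3660

3660 kW


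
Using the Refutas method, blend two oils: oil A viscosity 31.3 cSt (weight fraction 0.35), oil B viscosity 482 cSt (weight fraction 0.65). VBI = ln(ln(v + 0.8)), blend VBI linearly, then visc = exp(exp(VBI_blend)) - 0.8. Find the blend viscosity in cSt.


Refutas method: VBN_i = 14.534*ln(ln(visc_i + 0.8)) + 10.975, blended linearly by mass fraction; since VBN is linear in VBI_i = ln(ln(visc_i + 0.8)) and the fractions sum to 1, blend VBI directly: visc = exp(exp(VBI_blend)) - 0.8
VBI_1 = ln(ln(31.3 + 0.8)) = 1.24382
VBI_2 = ln(ln(482 + 0.8)) = 1.82125
VBI_blend = 0.35 * 1.24382 + 0.65 * 1.82125 = 1.61915
visc_blend = exp(exp(1.61915)) - 0.8 = 155.0

155.0 cSt


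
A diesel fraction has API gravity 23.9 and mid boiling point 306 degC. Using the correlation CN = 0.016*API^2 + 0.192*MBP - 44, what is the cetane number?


CN = 0.016 * 23.9^2 + 0.192 * 306 - 44
CN = 9.13936 + 58.752 - 44 = 23.89136

23.89136


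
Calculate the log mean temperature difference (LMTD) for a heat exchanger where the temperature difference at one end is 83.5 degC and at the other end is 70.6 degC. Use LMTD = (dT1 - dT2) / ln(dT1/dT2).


LMTD = (dT1 - dT2) / ln(dT1/dT2)
= (83.5 - 70.6) / ln(83.5 / 70.6) = 12.9 / 0.167816 = 76.87

76.87 degC


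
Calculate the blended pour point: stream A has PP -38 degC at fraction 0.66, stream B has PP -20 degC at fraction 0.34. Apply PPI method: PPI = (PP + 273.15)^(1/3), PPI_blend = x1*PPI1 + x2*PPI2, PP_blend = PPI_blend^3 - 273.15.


PPI_1 = (-38 + 273.15)^(1/3) = 6.172318
PPI_2 = (-20 + 273.15)^(1/3) = 6.325953
PPI_blend = 0.66 * 6.172318 + 0.34 * 6.325953 = 6.224554
PP_blend = 6.224554^3 - 273.15 = 241.1708 - 273.15 = -31.98

-31.98 degC


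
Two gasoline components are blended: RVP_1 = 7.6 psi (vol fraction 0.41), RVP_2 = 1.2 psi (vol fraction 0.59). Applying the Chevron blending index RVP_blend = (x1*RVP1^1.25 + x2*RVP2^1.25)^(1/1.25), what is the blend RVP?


Chevron index: RVP_blend = (sum xi*RVPi^1.25)^(1/1.25)
RVP^1.25 terms: 0.41 * 7.6^1.25 + 0.59 * 1.2^1.25 = 5.91471
RVP_blend = 5.91471^(1/1.25) = 4.145

4.145 psi


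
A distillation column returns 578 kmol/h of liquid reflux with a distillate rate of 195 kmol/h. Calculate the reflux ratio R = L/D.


Reflux ratio definition: R = L / D (liquid returned / distillate withdrawn)
L = 578 kmol/h, D = 195 kmol/h
R = 578 / 195 = 2.964

2.964


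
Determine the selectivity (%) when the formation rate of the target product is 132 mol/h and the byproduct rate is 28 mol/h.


Selectivity = desired / (desired + undesired) * 100
Total products = 132 + 28 = 160 mol/h
S = 132 / 160 * 100
= 0.8250 * 100
= 82.50 %

82.50 %


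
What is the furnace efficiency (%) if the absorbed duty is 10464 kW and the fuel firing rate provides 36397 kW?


Furnace efficiency = Q_absorbed / Q_fuel * 100
= 10464 / 36397 * 100 = 28.75

28.75 %


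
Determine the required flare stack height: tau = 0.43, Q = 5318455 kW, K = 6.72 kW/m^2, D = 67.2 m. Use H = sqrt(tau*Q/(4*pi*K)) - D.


tau*Q/(4*pi*K) = 0.43 * 5318455 / (4 * pi * 6.72) = 27081.6
sqrt(27081.6) = 164.565
H = 164.565 - 67.2 = 97.36

97.36 m


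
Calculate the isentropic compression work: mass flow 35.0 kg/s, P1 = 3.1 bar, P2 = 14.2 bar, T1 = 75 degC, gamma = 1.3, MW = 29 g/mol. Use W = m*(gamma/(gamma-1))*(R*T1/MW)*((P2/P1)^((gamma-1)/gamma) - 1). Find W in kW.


Isentropic work: W = m*(gamma/(gamma-1))*(R*T1/MW)*((P2/P1)^((gamma-1)/gamma) - 1)
T1 = 75 + 273.15 = 348.15 K
Pressure ratio = 14.2 / 3.1 = 4.58065
Exponent = (1.3 - 1)/1.3 = 0.230769
(P2/P1)^exp - 1 = 4.58065^0.230769 - 1 = 0.420763
W = 35.0 * 1.3 / 0.3 * 8.314 * 348.15 / 29 * 0.420763 = 6370

6370 kW


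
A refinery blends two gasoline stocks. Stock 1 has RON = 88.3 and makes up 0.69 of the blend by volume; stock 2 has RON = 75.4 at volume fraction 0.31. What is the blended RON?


Linear blending: RON_blend = sum(vi * RONi)
Contribution 1: 0.69 * 88.3 = 60.927
Contribution 2: 0.31 * 75.4 = 23.374
RON_blend = 60.927 + 23.374 = 84.301

84.301


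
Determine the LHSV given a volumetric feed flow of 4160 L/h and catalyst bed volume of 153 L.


LHSV = volumetric feed rate / catalyst volume
= 4160 L/h / 153 L
= 27.19 h^-1

27.19 h^-1


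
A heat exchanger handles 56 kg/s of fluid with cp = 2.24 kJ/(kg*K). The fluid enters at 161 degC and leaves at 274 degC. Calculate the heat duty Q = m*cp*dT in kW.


Q = m_dot * cp * delta_T
delta_T = 274 - 161 = 113 K
Q = 56 * 2.24 * 113
= 125.44 * 113
= 14174.72 kW

14174.72 kW


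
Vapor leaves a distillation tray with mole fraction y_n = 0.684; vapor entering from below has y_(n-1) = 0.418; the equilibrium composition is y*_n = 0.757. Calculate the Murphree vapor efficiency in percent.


Murphree vapor efficiency: EMV = (y_n - y_(n-1)) / (y*_n - y_(n-1)) * 100
EMV = (0.684 - 0.418) / (0.757 - 0.418) * 100 = 0.266 / 0.339 * 100 = 78.47

78.47 %


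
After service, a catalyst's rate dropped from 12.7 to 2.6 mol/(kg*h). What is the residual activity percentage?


Activity (%) = (rate_used / rate_fresh) * 100
rate_used = 2.6, rate_fresh = 12.7
= (2.6 / 12.7) * 100
= 0.2047 * 100 = 20.47

20.47 %


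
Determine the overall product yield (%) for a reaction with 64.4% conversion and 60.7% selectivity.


Overall yield = conversion (%) * selectivity (%) / 100
Conversion = 64.4%, Selectivity = 60.7%
Y = 64.4 * 60.7 / 100
= 39.0908 %

39.0908 %


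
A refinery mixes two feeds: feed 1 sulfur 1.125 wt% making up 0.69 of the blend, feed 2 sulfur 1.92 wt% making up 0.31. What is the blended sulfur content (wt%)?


Linear sulfur blending: S_blend = x1*S1 + x2*S2
Contribution 1: 0.69 * 1.125 = 0.77625 wt%
Contribution 2: 0.31 * 1.92 = 0.5952 wt%
S_blend = 0.77625 + 0.5952 = 1.37145

1.37145 wt%


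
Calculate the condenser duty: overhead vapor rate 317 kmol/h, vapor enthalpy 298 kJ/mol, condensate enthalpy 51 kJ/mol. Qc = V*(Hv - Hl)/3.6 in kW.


Qc = 317 * (298 - 51) / 3.6 = 317 * 247 / 3.6 = 21750

21750 kW


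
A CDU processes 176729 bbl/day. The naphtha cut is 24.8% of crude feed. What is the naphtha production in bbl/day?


Crude throughput = 176729 bbl/day
Fraction yield = 24.8%
yield = throughput * fraction / 100
yield = 176729 * 24.8 / 100 = 43828.792

43828.792 bbl/day


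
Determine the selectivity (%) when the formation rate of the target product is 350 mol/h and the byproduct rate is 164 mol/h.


Selectivity = desired / (desired + undesired) * 100
Total products = 350 + 164 = 514 mol/h
S = 350 / 514 * 100
= 0.6809 * 100
= 68.09 %

68.09 %


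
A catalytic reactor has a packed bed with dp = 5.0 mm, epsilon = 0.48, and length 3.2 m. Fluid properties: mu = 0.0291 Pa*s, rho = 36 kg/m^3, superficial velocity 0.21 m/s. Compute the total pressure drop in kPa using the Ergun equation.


dp = 5.0 mm = 0.005 m
Viscous term = 150*0.0291*0.21*(1-0.48)^2 / (0.005^2*0.48^3) = 89649.2
Inertial term = 1.75*36*0.21^2*(1-0.48) / (0.005*0.48^3) = 2612.7
dP/L = 89649.2 + 2612.7 = 92261.9 Pa/m
dP = 92261.9 * 3.2 / 1000 = 295.2 kPa

295.2 kPa


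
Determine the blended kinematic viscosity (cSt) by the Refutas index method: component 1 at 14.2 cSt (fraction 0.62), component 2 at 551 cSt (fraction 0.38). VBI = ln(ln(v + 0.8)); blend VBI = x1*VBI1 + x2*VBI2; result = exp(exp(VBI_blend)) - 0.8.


Refutas method: VBN_i = 14.534*ln(ln(visc_i + 0.8)) + 10.975, blended linearly by mass fraction; since VBN is linear in VBI_i = ln(ln(visc_i + 0.8)) and the fractions sum to 1, blend VBI directly: visc = exp(exp(VBI_blend)) - 0.8
VBI_1 = ln(ln(14.2 + 0.8)) = 0.996229
VBI_2 = ln(ln(551 + 0.8)) = 1.84264
VBI_blend = 0.62 * 0.996229 + 0.38 * 1.84264 = 1.31787
visc_blend = exp(exp(1.31787)) - 0.8 = 41.11

41.11 cSt


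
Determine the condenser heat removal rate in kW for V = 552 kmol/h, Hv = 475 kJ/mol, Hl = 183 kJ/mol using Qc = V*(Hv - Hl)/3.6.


Qc = 552 * (475 - 183) / 3.6 = 552 * 292 / 3.6 = 44770

44770 kW


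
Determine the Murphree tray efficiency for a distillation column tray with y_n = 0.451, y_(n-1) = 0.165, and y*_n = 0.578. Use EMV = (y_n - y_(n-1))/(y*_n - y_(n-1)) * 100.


Murphree vapor efficiency: EMV = (y_n - y_(n-1)) / (y*_n - y_(n-1)) * 100
EMV = (0.451 - 0.165) / (0.578 - 0.165) * 100 = 0.286 / 0.413 * 100 = 69.25

69.25 %


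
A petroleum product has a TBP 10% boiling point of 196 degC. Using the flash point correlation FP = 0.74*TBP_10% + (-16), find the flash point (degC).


FP = 0.74 * 196 + (-16) = 129.04

129.04 degC


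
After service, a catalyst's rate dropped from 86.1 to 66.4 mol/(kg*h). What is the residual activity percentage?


Activity (%) = (rate_used / rate_fresh) * 100
rate_used = 66.4, rate_fresh = 86.1
= (66.4 / 86.1) * 100
= 0.7712 * 100 = 77.12

77.12 %


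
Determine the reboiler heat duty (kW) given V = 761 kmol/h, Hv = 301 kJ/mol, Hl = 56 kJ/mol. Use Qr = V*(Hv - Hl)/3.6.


Qr = 761 * (301 - 56) / 3.6 = 761 * 245 / 3.6 = 51790

51790 kW


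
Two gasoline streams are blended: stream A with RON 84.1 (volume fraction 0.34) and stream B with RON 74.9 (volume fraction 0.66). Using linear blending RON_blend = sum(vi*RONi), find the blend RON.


Linear blending: RON_blend = sum(vi * RONi)
Contribution 1: 0.34 * 84.1 = 28.594
Contribution 2: 0.66 * 74.9 = 49.434
RON_blend = 28.594 + 49.434 = 78.028

78.028


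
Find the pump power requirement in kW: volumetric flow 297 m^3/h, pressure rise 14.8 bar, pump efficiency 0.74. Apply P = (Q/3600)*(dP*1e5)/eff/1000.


Q = 297 / 3600 = 0.0825 m^3/s
P = 0.0825 * (14.8 * 1e5) / 0.74 / 1000 = 165.0

165.0 kW


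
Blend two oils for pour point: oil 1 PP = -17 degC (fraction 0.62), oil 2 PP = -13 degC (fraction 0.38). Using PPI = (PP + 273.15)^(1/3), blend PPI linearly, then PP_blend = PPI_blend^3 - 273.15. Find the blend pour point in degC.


PPI_1 = (-17 + 273.15)^(1/3) = 6.350844
PPI_2 = (-13 + 273.15)^(1/3) = 6.383731
PPI_blend = 0.62 * 6.350844 + 0.38 * 6.383731 = 6.363341
PP_blend = 6.363341^3 - 273.15 = 257.6651 - 273.15 = -15.48

-15.48 degC


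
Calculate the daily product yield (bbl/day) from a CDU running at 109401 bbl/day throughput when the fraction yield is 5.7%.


Crude throughput = 109401 bbl/day
Fraction yield = 5.7%
yield = throughput * fraction / 100
yield = 109401 * 5.7 / 100 = 6235.857

6235.857 bbl/day


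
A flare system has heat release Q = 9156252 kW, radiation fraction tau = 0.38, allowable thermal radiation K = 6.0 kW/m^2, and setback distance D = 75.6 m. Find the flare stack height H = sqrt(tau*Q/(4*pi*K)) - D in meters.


tau*Q/(4*pi*K) = 0.38 * 9156252 / (4 * pi * 6.0) = 46146.7
sqrt(46146.7) = 214.818
H = 214.818 - 75.6 = 139.2

139.2 m


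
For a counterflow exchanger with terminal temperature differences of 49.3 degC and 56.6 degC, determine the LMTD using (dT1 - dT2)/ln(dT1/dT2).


LMTD = (dT1 - dT2) / ln(dT1/dT2)
= (49.3 - 56.6) / ln(49.3 / 56.6) = -7.3 / -0.138085 = 52.87

52.87 degC


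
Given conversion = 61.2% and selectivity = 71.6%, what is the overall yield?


Overall yield = conversion (%) * selectivity (%) / 100
Conversion = 61.2%, Selectivity = 71.6%
Y = 61.2 * 71.6 / 100
= 43.8192 %

43.8192 %


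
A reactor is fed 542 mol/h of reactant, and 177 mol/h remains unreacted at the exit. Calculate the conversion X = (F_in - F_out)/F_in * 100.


X = (F_in - F_out) / F_in * 100
Moles reacted = 542 - 177 = 365
X = 365 / 542 * 100
= 0.6734 * 100
= 67.34 %

67.34 %


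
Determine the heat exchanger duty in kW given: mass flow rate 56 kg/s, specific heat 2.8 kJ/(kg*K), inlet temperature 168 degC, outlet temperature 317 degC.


Q = m_dot * cp * delta_T
delta_T = 317 - 168 = 149 K
Q = 56 * 2.8 * 149
= 156.8 * 149
= 23363.2 kW

23363.2 kW


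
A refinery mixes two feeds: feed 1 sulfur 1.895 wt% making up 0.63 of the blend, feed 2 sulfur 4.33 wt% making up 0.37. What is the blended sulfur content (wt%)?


Linear sulfur blending: S_blend = x1*S1 + x2*S2
Contribution 1: 0.63 * 1.895 = 1.19385 wt%
Contribution 2: 0.37 * 4.33 = 1.6021 wt%
S_blend = 1.19385 + 1.6021 = 2.79595

2.79595 wt%


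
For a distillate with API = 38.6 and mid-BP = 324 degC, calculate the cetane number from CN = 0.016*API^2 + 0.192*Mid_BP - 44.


CN = 0.016 * 38.6^2 + 0.192 * 324 - 44
CN = 23.83936 + 62.208 - 44 = 42.04736

42.04736


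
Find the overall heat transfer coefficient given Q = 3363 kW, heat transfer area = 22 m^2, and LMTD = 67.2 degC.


From Q = U*A*LMTD, U = Q / (A * LMTD)
U = 3363 / (22 * 67.2) = 3363 / 1478.4 = 2.275

2.275 kW/(m^2*K)


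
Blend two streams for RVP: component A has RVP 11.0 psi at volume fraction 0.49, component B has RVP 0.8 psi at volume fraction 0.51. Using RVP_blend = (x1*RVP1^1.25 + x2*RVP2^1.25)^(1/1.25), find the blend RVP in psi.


Chevron index: RVP_blend = (sum xi*RVPi^1.25)^(1/1.25)
RVP^1.25 terms: 0.49 * 11.0^1.25 + 0.51 * 0.8^1.25 = 10.2019
RVP_blend = 10.2019^(1/1.25) = 6.411

6.411 psi


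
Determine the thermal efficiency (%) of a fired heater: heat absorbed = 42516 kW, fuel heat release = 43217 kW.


Furnace efficiency = Q_absorbed / Q_fuel * 100
= 42516 / 43217 * 100 = 98.38

98.38 %


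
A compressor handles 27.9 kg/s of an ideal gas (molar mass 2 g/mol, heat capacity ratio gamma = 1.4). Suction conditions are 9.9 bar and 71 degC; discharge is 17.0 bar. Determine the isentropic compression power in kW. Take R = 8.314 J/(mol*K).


Isentropic work: W = m*(gamma/(gamma-1))*(R*T1/MW)*((P2/P1)^((gamma-1)/gamma) - 1)
T1 = 71 + 273.15 = 344.15 K
Pressure ratio = 17.0 / 9.9 = 1.71717
Exponent = (1.4 - 1)/1.4 = 0.285714
(P2/P1)^exp - 1 = 1.71717^0.285714 - 1 = 0.16705
W = 27.9 * 1.4 / 0.4 * 8.314 * 344.15 / 2 * 0.16705 = 23340

23340 kW


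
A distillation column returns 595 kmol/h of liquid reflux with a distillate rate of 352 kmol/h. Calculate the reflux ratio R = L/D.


Reflux ratio definition: R = L / D (liquid returned / distillate withdrawn)
L = 595 kmol/h, D = 352 kmol/h
R = 595 / 352 = 1.690

1.690


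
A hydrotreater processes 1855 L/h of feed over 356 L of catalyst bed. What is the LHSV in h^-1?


LHSV = volumetric feed rate / catalyst volume
= 1855 L/h / 356 L
= 5.211 h^-1

5.211 h^-1


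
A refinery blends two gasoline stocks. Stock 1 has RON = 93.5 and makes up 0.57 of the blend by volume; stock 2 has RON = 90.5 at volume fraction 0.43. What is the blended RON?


Linear blending: RON_blend = sum(vi * RONi)
Contribution 1: 0.57 * 93.5 = 53.295
Contribution 2: 0.43 * 90.5 = 38.915
RON_blend = 53.295 + 38.915 = 92.21

92.21


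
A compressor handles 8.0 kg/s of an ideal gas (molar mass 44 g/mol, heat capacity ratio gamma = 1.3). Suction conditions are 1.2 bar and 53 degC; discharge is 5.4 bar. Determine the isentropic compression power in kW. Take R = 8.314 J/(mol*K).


Isentropic work: W = m*(gamma/(gamma-1))*(R*T1/MW)*((P2/P1)^((gamma-1)/gamma) - 1)
T1 = 53 + 273.15 = 326.15 K
Pressure ratio = 5.4 / 1.2 = 4.5
Exponent = (1.3 - 1)/1.3 = 0.230769
(P2/P1)^exp - 1 = 4.5^0.230769 - 1 = 0.41495
W = 8.0 * 1.3 / 0.3 * 8.314 * 326.15 / 44 * 0.41495 = 886.5

886.5 kW


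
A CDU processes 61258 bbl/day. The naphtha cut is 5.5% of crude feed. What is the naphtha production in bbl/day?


Crude throughput = 61258 bbl/day
Fraction yield = 5.5%
yield = throughput * fraction / 100
yield = 61258 * 5.5 / 100 = 3369.19

3369.19 bbl/day


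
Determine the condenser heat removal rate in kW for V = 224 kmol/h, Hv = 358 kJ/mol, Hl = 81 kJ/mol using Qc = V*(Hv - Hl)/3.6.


Qc = 224 * (358 - 81) / 3.6 = 224 * 277 / 3.6 = 17240

17240 kW


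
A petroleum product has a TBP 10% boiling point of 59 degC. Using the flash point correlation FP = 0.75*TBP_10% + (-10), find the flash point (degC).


FP = 0.75 * 59 + (-10) = 34.25

34.25 degC


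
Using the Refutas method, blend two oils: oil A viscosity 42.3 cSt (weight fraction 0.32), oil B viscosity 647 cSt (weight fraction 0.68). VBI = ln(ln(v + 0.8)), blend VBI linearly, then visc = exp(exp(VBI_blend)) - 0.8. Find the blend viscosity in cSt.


Refutas method: VBN_i = 14.534*ln(ln(visc_i + 0.8)) + 10.975, blended linearly by mass fraction; since VBN is linear in VBI_i = ln(ln(visc_i + 0.8)) and the fractions sum to 1, blend VBI directly: visc = exp(exp(VBI_blend)) - 0.8
VBI_1 = ln(ln(42.3 + 0.8)) = 1.32536
VBI_2 = ln(ln(647 + 0.8)) = 1.86773
VBI_blend = 0.32 * 1.32536 + 0.68 * 1.86773 = 1.69417
visc_blend = exp(exp(1.69417)) - 0.8 = 230.1

230.1 cSt


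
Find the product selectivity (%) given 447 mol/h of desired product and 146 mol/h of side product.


Selectivity = desired / (desired + undesired) * 100
Total products = 447 + 146 = 593 mol/h
S = 447 / 593 * 100
= 0.7538 * 100
= 75.38 %

75.38 %


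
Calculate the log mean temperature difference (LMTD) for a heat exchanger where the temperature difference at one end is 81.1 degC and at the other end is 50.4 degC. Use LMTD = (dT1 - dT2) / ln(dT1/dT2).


LMTD = (dT1 - dT2) / ln(dT1/dT2)
= (81.1 - 50.4) / ln(81.1 / 50.4) = 30.7 / 0.475692 = 64.54

64.54 degC


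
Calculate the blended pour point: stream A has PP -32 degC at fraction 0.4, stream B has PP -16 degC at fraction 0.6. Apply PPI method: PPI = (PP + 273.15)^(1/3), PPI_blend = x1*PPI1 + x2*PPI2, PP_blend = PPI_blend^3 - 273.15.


PPI_1 = (-32 + 273.15)^(1/3) = 6.224375
PPI_2 = (-16 + 273.15)^(1/3) = 6.359098
PPI_blend = 0.4 * 6.224375 + 0.6 * 6.359098 = 6.305209
PP_blend = 6.305209^3 - 273.15 = 250.6677 - 273.15 = -22.48

-22.48 degC


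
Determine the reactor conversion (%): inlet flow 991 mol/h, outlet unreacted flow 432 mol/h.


X = (F_in - F_out) / F_in * 100
Moles reacted = 991 - 432 = 559
X = 559 / 991 * 100
= 0.5641 * 100
= 56.41 %

56.41 %


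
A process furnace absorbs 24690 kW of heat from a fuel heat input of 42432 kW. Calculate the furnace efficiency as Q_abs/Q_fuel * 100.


Furnace efficiency = Q_absorbed / Q_fuel * 100
= 24690 / 42432 * 100 = 58.19

58.19 %


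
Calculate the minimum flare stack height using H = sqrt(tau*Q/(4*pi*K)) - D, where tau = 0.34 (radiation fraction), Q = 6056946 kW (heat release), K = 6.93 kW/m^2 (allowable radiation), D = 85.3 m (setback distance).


tau*Q/(4*pi*K) = 0.34 * 6056946 / (4 * pi * 6.93) = 23647.7
sqrt(23647.7) = 153.778
H = 153.778 - 85.3 = 68.48

68.48 m


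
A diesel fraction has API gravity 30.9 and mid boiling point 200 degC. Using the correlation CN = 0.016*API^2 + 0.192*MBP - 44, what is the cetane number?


CN = 0.016 * 30.9^2 + 0.192 * 200 - 44
CN = 15.27696 + 38.4 - 44 = 9.67696

9.67696


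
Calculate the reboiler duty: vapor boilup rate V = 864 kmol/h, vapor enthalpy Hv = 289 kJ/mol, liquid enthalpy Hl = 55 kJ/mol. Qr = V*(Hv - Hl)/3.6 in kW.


Qr = 864 * (289 - 55) / 3.6 = 864 * 234 / 3.6 = 56160

56160 kW


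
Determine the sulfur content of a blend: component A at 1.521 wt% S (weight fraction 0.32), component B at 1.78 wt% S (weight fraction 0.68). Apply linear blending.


Linear sulfur blending: S_blend = x1*S1 + x2*S2
Contribution 1: 0.32 * 1.521 = 0.48672 wt%
Contribution 2: 0.68 * 1.78 = 1.2104 wt%
S_blend = 0.48672 + 1.2104 = 1.69712

1.69712 wt%


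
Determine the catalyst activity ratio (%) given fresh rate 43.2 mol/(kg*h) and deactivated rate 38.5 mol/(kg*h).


Activity (%) = (rate_used / rate_fresh) * 100
rate_used = 38.5, rate_fresh = 43.2
= (38.5 / 43.2) * 100
= 0.8912 * 100 = 89.12

89.12 %


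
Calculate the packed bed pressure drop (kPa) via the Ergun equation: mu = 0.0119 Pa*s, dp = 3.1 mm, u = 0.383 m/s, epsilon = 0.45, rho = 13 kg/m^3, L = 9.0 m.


dp = 3.1 mm = 0.0031 m
Viscous term = 150*0.0119*0.383*(1-0.45)^2 / (0.0031^2*0.45^3) = 236157
Inertial term = 1.75*13*0.383^2*(1-0.45) / (0.0031*0.45^3) = 6497.44
dP/L = 236157 + 6497.44 = 242654 Pa/m
dP = 242654 * 9.0 / 1000 = 2184 kPa

2184 kPa


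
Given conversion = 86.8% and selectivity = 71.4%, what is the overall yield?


Overall yield = conversion (%) * selectivity (%) / 100
Conversion = 86.8%, Selectivity = 71.4%
Y = 86.8 * 71.4 / 100
= 61.9752 %

61.9752 %


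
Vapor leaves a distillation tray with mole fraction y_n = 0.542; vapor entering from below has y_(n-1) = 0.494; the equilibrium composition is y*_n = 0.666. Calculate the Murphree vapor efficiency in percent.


Murphree vapor efficiency: EMV = (y_n - y_(n-1)) / (y*_n - y_(n-1)) * 100
EMV = (0.542 - 0.494) / (0.666 - 0.494) * 100 = 0.048 / 0.172 * 100 = 27.91

27.91 %


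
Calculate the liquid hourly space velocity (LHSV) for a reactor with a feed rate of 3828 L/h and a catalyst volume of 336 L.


LHSV = volumetric feed rate / catalyst volume
= 3828 L/h / 336 L
= 11.39 h^-1

11.39 h^-1


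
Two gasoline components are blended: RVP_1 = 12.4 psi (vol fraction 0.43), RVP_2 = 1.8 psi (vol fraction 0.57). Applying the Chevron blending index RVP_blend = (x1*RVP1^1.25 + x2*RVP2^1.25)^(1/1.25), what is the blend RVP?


Chevron index: RVP_blend = (sum xi*RVPi^1.25)^(1/1.25)
RVP^1.25 terms: 0.43 * 12.4^1.25 + 0.57 * 1.8^1.25 = 11.1941
RVP_blend = 11.1941^(1/1.25) = 6.905

6.905 psi


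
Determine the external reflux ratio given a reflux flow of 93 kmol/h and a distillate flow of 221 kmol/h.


Reflux ratio definition: R = L / D (liquid returned / distillate withdrawn)
L = 93 kmol/h, D = 221 kmol/h
R = 93 / 221 = 0.4208

0.4208


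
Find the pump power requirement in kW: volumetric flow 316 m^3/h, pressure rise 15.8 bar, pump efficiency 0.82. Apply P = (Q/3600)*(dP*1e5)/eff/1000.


Q = 316 / 3600 = 0.0877778 m^3/s
P = 0.0877778 * (15.8 * 1e5) / 0.82 / 1000 = 169.1

169.1 kW


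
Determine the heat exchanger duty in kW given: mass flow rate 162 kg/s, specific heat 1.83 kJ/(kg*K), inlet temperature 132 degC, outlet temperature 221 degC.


Q = m_dot * cp * delta_T
delta_T = 221 - 132 = 89 K
Q = 162 * 1.83 * 89
= 296.46 * 89
= 26384.94 kW

26384.94 kW


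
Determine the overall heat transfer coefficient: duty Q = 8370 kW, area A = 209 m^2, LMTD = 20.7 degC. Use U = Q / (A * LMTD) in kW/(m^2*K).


From Q = U*A*LMTD, U = Q / (A * LMTD)
U = 8370 / (209 * 20.7) = 8370 / 4326.3 = 1.935

1.935 kW/(m^2*K)


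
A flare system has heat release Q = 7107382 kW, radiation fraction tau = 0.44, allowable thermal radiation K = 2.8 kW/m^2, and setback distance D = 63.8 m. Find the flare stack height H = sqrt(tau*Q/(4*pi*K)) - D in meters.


tau*Q/(4*pi*K) = 0.44 * 7107382 / (4 * pi * 2.8) = 88878
sqrt(88878) = 298.124
H = 298.124 - 63.8 = 234.3

234.3 m


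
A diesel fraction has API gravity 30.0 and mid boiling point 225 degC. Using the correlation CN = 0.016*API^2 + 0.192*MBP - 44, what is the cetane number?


CN = 0.016 * 30.0^2 + 0.192 * 225 - 44
CN = 14.4 + 43.2 - 44 = 13.6

13.6


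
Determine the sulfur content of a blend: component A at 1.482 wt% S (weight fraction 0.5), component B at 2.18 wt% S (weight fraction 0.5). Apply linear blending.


Linear sulfur blending: S_blend = x1*S1 + x2*S2
Contribution 1: 0.5 * 1.482 = 0.741 wt%
Contribution 2: 0.5 * 2.18 = 1.09 wt%
S_blend = 0.741 + 1.09 = 1.831

1.831 wt%


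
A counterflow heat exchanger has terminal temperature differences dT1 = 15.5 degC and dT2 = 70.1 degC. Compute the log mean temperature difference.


LMTD = (dT1 - dT2) / ln(dT1/dT2)
= (15.5 - 70.1) / ln(15.5 / 70.1) = -54.6 / -1.50908 = 36.18

36.18 degC


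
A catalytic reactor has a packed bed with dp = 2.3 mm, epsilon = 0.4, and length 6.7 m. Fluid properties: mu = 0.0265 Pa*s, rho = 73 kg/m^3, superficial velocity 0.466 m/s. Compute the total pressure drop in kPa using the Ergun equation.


dp = 2.3 mm = 0.0023 m
Viscous term = 150*0.0265*0.466*(1-0.4)^2 / (0.0023^2*0.4^3) = 1969650
Inertial term = 1.75*73*0.466^2*(1-0.4) / (0.0023*0.4^3) = 113077
dP/L = 1969650 + 113077 = 2082730 Pa/m
dP = 2082730 * 6.7 / 1000 = 13950 kPa

13950 kPa


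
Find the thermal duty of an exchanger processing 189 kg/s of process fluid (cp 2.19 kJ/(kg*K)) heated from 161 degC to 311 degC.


Q = m_dot * cp * delta_T
delta_T = 311 - 161 = 150 K
Q = 189 * 2.19 * 150
= 413.91 * 150
= 62086.5 kW

62086.5 kW


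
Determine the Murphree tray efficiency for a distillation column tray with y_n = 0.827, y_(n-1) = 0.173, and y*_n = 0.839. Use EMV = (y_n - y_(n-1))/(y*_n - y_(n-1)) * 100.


Murphree vapor efficiency: EMV = (y_n - y_(n-1)) / (y*_n - y_(n-1)) * 100
EMV = (0.827 - 0.173) / (0.839 - 0.173) * 100 = 0.654 / 0.666 * 100 = 98.20

98.20 %


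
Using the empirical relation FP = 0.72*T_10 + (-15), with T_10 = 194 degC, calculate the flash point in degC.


FP = 0.72 * 194 + (-15) = 124.68

124.68 degC


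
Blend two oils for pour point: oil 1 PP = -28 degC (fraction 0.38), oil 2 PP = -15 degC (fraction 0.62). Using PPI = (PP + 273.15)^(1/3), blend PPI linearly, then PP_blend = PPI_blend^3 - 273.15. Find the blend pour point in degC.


PPI_1 = (-28 + 273.15)^(1/3) = 6.258601
PPI_2 = (-15 + 273.15)^(1/3) = 6.36733
PPI_blend = 0.38 * 6.258601 + 0.62 * 6.36733 = 6.326013
PP_blend = 6.326013^3 - 273.15 = 253.1572 - 273.15 = -19.99

-19.99 degC


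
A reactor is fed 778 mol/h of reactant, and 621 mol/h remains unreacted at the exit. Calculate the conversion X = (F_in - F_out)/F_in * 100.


X = (F_in - F_out) / F_in * 100
Moles reacted = 778 - 621 = 157
X = 157 / 778 * 100
= 0.2018 * 100
= 20.18 %

20.18 %


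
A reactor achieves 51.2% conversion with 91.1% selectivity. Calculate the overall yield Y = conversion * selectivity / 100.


Overall yield = conversion (%) * selectivity (%) / 100
Conversion = 51.2%, Selectivity = 91.1%
Y = 51.2 * 91.1 / 100
= 46.6432 %

46.6432 %


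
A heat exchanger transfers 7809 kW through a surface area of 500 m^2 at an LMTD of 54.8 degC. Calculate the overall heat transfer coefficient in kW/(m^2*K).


From Q = U*A*LMTD, U = Q / (A * LMTD)
U = 7809 / (500 * 54.8) = 7809 / 27400 = 0.2850

0.2850 kW/(m^2*K)


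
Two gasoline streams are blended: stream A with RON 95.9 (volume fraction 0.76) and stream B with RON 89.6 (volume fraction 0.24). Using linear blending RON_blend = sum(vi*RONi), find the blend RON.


Linear blending: RON_blend = sum(vi * RONi)
Contribution 1: 0.76 * 95.9 = 72.884
Contribution 2: 0.24 * 89.6 = 21.504
RON_blend = 72.884 + 21.504 = 94.388

94.388


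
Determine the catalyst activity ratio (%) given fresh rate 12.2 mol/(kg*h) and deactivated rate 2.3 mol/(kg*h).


Activity (%) = (rate_used / rate_fresh) * 100
rate_used = 2.3, rate_fresh = 12.2
= (2.3 / 12.2) * 100
= 0.1885 * 100 = 18.85

18.85 %


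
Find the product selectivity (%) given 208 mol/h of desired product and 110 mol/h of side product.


Selectivity = desired / (desired + undesired) * 100
Total products = 208 + 110 = 318 mol/h
S = 208 / 318 * 100
= 0.6541 * 100
= 65.41 %

65.41 %


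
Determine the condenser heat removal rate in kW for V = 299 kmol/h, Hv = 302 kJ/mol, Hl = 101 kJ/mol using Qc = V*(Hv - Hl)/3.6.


Qc = 299 * (302 - 101) / 3.6 = 299 * 201 / 3.6 = 16690

16690 kW


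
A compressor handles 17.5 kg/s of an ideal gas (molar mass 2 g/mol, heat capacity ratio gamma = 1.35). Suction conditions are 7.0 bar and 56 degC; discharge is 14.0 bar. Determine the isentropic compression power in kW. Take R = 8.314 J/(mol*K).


Isentropic work: W = m*(gamma/(gamma-1))*(R*T1/MW)*((P2/P1)^((gamma-1)/gamma) - 1)
T1 = 56 + 273.15 = 329.15 K
Pressure ratio = 14.0 / 7.0 = 2
Exponent = (1.35 - 1)/1.35 = 0.259259
(P2/P1)^exp - 1 = 2^0.259259 - 1 = 0.196864
W = 17.5 * 1.35 / 0.35 * 8.314 * 329.15 / 2 * 0.196864 = 18180

18180 kW


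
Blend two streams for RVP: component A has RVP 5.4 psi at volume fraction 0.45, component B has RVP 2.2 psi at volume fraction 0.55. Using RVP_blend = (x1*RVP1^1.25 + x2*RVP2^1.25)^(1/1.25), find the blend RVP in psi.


Chevron index: RVP_blend = (sum xi*RVPi^1.25)^(1/1.25)
RVP^1.25 terms: 0.45 * 5.4^1.25 + 0.55 * 2.2^1.25 = 5.17793
RVP_blend = 5.17793^(1/1.25) = 3.727

3.727 psi


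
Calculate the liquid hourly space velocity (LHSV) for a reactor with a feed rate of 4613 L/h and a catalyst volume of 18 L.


LHSV = volumetric feed rate / catalyst volume
= 4613 L/h / 18 L
= 256.3 h^-1

256.3 h^-1


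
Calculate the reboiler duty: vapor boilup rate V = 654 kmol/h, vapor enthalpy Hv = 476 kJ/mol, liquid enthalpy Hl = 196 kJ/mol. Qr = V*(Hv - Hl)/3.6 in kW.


Qr = 654 * (476 - 196) / 3.6 = 654 * 280 / 3.6 = 50870

50870 kW


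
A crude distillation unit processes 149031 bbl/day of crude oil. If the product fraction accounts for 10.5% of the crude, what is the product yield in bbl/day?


Crude throughput = 149031 bbl/day
Fraction yield = 10.5%
yield = throughput * fraction / 100
yield = 149031 * 10.5 / 100 = 15648.255

15648.255 bbl/day


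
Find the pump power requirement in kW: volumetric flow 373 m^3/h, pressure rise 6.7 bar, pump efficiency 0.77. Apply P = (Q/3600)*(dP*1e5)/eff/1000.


Q = 373 / 3600 = 0.103611 m^3/s
P = 0.103611 * (6.7 * 1e5) / 0.77 / 1000 = 90.16

90.16 kW


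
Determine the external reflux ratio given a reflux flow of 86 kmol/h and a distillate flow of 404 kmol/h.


Reflux ratio definition: R = L / D (liquid returned / distillate withdrawn)
L = 86 kmol/h, D = 404 kmol/h
R = 86 / 404 = 0.2129

0.2129


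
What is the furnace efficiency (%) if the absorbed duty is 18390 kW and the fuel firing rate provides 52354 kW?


Furnace efficiency = Q_absorbed / Q_fuel * 100
= 18390 / 52354 * 100 = 35.13

35.13 %


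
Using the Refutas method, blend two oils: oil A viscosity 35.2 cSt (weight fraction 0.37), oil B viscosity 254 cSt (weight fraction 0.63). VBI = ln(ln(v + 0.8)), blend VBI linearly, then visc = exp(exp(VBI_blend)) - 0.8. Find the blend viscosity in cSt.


Refutas method: VBN_i = 14.534*ln(ln(visc_i + 0.8)) + 10.975, blended linearly by mass fraction; since VBN is linear in VBI_i = ln(ln(visc_i + 0.8)) and the fractions sum to 1, blend VBI directly: visc = exp(exp(VBI_blend)) - 0.8
VBI_1 = ln(ln(35.2 + 0.8)) = 1.27635
VBI_2 = ln(ln(254 + 0.8)) = 1.71208
VBI_blend = 0.37 * 1.27635 + 0.63 * 1.71208 = 1.55086
visc_blend = exp(exp(1.55086)) - 0.8 = 110.9

110.9 cSt


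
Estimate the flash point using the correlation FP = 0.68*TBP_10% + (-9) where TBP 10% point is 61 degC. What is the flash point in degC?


FP = 0.68 * 61 + (-9) = 32.48

32.48 degC


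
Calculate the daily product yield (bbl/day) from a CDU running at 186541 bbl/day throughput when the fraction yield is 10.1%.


Crude throughput = 186541 bbl/day
Fraction yield = 10.1%
yield = throughput * fraction / 100
yield = 186541 * 10.1 / 100 = 18840.641

18840.641 bbl/day


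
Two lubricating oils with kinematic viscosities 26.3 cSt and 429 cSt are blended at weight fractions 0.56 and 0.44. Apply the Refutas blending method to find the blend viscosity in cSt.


Refutas method: VBN_i = 14.534*ln(ln(visc_i + 0.8)) + 10.975, blended linearly by mass fraction; since VBN is linear in VBI_i = ln(ln(visc_i + 0.8)) and the fractions sum to 1, blend VBI directly: visc = exp(exp(VBI_blend)) - 0.8
VBI_1 = ln(ln(26.3 + 0.8)) = 1.19378
VBI_2 = ln(ln(429 + 0.8)) = 1.80226
VBI_blend = 0.56 * 1.19378 + 0.44 * 1.80226 = 1.46151
visc_blend = exp(exp(1.46151)) - 0.8 = 73.82

73.82 cSt


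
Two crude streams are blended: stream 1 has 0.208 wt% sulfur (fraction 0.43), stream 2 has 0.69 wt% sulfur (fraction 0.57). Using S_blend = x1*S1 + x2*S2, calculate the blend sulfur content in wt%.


Linear sulfur blending: S_blend = x1*S1 + x2*S2
Contribution 1: 0.43 * 0.208 = 0.08944 wt%
Contribution 2: 0.57 * 0.69 = 0.3933 wt%
S_blend = 0.08944 + 0.3933 = 0.48274

0.48274 wt%


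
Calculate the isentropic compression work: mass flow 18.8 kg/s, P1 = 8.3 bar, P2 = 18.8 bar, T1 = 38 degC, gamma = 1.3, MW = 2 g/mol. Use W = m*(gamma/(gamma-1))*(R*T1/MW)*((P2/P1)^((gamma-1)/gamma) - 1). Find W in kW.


Isentropic work: W = m*(gamma/(gamma-1))*(R*T1/MW)*((P2/P1)^((gamma-1)/gamma) - 1)
T1 = 38 + 273.15 = 311.15 K
Pressure ratio = 18.8 / 8.3 = 2.26506
Exponent = (1.3 - 1)/1.3 = 0.230769
(P2/P1)^exp - 1 = 2.26506^0.230769 - 1 = 0.207651
W = 18.8 * 1.3 / 0.3 * 8.314 * 311.15 / 2 * 0.207651 = 21880

21880 kW


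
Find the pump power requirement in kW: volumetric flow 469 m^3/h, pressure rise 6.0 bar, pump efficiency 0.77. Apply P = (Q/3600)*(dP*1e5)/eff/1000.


Q = 469 / 3600 = 0.130278 m^3/s
P = 0.130278 * (6.0 * 1e5) / 0.77 / 1000 = 101.5

101.5 kW


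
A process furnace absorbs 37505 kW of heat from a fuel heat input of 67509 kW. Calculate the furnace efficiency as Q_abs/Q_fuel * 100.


Furnace efficiency = Q_absorbed / Q_fuel * 100
= 37505 / 67509 * 100 = 55.56

55.56 %


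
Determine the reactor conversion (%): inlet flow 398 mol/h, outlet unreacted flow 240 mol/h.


X = (F_in - F_out) / F_in * 100
Moles reacted = 398 - 240 = 158
X = 158 / 398 * 100
= 0.3970 * 100
= 39.70 %

39.70 %


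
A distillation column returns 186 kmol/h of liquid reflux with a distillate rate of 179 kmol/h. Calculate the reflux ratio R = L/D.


Reflux ratio definition: R = L / D (liquid returned / distillate withdrawn)
L = 186 kmol/h, D = 179 kmol/h
R = 186 / 179 = 1.039

1.039


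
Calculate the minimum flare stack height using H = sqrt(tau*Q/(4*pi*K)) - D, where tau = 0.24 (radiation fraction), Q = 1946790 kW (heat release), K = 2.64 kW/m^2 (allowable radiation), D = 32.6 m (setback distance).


tau*Q/(4*pi*K) = 0.24 * 1946790 / (4 * pi * 2.64) = 14083.7
sqrt(14083.7) = 118.675
H = 118.675 - 32.6 = 86.07

86.07 m


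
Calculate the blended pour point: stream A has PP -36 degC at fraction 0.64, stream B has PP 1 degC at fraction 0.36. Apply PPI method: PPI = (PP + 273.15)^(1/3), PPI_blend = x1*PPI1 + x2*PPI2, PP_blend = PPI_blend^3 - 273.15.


PPI_1 = (-36 + 273.15)^(1/3) = 6.189768
PPI_2 = (1 + 273.15)^(1/3) = 6.49625
PPI_blend = 0.64 * 6.189768 + 0.36 * 6.49625 = 6.300102
PP_blend = 6.300102^3 - 273.15 = 250.0591 - 273.15 = -23.09

-23.09 degC
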